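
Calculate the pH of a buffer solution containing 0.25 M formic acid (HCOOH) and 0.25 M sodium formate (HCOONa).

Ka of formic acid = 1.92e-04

pKa = -log(1.92e-04) = 3.72. pH = pKa + log([A⁻]/[HA]) = 3.72 + log(0.25/0.25)

pH = 3.72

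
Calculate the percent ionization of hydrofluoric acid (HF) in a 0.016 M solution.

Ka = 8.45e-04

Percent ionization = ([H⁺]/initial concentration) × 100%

Using Ka equilibrium: x² + Ka×x - Ka×C = 0. Solving: [H⁺] = 3.2786e-03. Percent = (3.2786e-03/0.016) × 100

Percent ionization = 20.5%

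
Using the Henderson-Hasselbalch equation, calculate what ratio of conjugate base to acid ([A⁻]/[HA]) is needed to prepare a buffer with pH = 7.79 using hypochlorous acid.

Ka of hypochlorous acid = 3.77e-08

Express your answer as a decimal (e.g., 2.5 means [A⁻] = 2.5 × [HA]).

pKa = -log(3.77e-08) = 7.4237. pH = pKa + log([A⁻]/[HA]), so log([A⁻]/[HA]) = pH − pKa = 7.79 − 7.4237 = 0.3663. [A⁻]/[HA] = 10^(0.3663) = 2.32

[A⁻]/[HA] = 2.32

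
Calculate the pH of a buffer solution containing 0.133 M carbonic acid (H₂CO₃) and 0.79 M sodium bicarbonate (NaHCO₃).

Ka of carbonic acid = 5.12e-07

pKa = -log(5.12e-07) = 6.29. pH = pKa + log([A⁻]/[HA]) = 6.29 + log(0.79/0.133)

pH = 7.06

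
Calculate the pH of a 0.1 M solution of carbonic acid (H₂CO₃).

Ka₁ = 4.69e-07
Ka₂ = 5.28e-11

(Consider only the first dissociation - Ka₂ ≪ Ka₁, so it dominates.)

First dissociation dominates. From Ka₁ = [H⁺][HA⁻]/[H₂A], x² + Ka₁·x − Ka₁·C = 0 with C = 0.1 M and Ka₁ = 4.69e-07. Solving: [H⁺] = (−Ka₁ + √(Ka₁² + 4·Ka₁·C)) / 2 = 2.1633e-04 M. pH = -log(2.1633e-04) = 3.66.

pH = 3.66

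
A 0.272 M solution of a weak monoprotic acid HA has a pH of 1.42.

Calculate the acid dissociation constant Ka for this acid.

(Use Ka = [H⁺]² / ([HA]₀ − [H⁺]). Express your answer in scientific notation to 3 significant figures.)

[H⁺] = 10^(−pH) = 10^(−1.42) = 3.802e-02 M. For HA ⇌ H⁺ + A⁻, Ka = [H⁺][A⁻]/[HA] = [H⁺]² / ([HA]₀ − [H⁺]) = (3.802e-02)² / (0.272 − 3.802e-02) = 6.18e-03.

K_a = 6.18e-03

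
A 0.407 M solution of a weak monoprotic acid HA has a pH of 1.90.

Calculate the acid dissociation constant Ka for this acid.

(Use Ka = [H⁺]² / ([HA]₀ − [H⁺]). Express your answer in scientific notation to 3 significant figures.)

[H⁺] = 10^(−pH) = 10^(−1.90) = 1.259e-02 M. For HA ⇌ H⁺ + A⁻, Ka = [H⁺][A⁻]/[HA] = [H⁺]² / ([HA]₀ − [H⁺]) = (1.259e-02)² / (0.407 − 1.259e-02) = 4.02e-04.

K_a = 4.02e-04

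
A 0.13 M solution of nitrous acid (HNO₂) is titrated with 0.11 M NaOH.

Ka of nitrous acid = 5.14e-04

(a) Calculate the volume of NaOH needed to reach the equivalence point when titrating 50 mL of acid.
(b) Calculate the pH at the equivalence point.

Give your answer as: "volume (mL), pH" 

moles acid = 0.13 × 50/1000 = 0.0065 mol; V_base = moles/0.11 × 1000 = 59.1 mL. At equivalence only the conjugate base is present: [A⁻] = 0.0065/0.109 = 5.9583e-02 M. Kb = Kw/Ka = 1.95e-11; [OH⁻] = √(Kb × [A⁻]) = 1.0767e-06; pOH = 5.97; pH = 14 - pOH = 8.03.

V = 59.1 mL, pH = 8.03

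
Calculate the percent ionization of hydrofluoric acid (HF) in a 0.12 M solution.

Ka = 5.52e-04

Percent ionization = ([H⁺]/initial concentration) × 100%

Using Ka equilibrium: x² + Ka×x - Ka×C = 0. Solving: [H⁺] = 7.8675e-03. Percent = (7.8675e-03/0.12) × 100

Percent ionization = 6.56%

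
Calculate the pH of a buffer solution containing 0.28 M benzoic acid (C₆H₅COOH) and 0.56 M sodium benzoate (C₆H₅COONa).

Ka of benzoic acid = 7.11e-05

pKa = -log(7.11e-05) = 4.15. pH = pKa + log([A⁻]/[HA]) = 4.15 + log(0.56/0.28)

pH = 4.45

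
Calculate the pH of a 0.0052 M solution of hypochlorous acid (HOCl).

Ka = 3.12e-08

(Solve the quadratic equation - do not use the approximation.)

x² + Ka×x - Ka×C = 0. Using quadratic formula: [H⁺] = 1.2722e-05

pH = 4.90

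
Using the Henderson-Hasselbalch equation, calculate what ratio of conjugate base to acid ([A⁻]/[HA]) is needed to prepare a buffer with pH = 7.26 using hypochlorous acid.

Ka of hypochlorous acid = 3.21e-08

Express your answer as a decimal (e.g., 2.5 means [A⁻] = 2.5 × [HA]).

pKa = -log(3.21e-08) = 7.4935. pH = pKa + log([A⁻]/[HA]), so log([A⁻]/[HA]) = pH − pKa = 7.26 − 7.4935 = -0.2335. [A⁻]/[HA] = 10^(-0.2335) = 0.584

[A⁻]/[HA] = 0.584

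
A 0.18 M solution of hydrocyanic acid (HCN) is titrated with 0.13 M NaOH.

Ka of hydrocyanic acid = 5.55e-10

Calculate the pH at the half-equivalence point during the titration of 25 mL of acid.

At half-equivalence [HA] = [A⁻], so Henderson-Hasselbalch gives pH = pKa = -log(5.55e-10) = 9.26.

pH = pKa = 9.26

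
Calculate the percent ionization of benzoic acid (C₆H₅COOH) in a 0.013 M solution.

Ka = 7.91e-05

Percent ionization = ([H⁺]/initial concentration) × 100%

Using Ka equilibrium: x² + Ka×x - Ka×C = 0. Solving: [H⁺] = 9.7527e-04. Percent = (9.7527e-04/0.013) × 100

Percent ionization = 7.5%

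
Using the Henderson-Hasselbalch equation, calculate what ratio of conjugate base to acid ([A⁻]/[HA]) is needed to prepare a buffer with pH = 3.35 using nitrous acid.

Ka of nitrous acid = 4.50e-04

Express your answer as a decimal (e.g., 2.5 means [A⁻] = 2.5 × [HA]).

pKa = -log(4.50e-04) = 3.3468. pH = pKa + log([A⁻]/[HA]), so log([A⁻]/[HA]) = pH − pKa = 3.35 − 3.3468 = 0.0032. [A⁻]/[HA] = 10^(0.0032) = 1.01

[A⁻]/[HA] = 1.01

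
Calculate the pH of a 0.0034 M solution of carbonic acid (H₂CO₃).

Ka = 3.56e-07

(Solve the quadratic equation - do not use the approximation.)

x² + Ka×x - Ka×C = 0. Using quadratic formula: [H⁺] = 3.4613e-05

pH = 4.46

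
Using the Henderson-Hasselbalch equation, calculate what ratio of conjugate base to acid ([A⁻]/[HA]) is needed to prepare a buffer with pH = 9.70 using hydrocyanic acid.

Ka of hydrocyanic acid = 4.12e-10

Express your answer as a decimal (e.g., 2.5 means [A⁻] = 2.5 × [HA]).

pKa = -log(4.12e-10) = 9.3851. pH = pKa + log([A⁻]/[HA]), so log([A⁻]/[HA]) = pH − pKa = 9.70 − 9.3851 = 0.3149. [A⁻]/[HA] = 10^(0.3149) = 2.06

[A⁻]/[HA] = 2.06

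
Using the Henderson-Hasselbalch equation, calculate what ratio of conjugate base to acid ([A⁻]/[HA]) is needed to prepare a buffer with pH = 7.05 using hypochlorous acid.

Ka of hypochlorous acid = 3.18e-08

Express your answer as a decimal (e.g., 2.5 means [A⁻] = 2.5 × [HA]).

pKa = -log(3.18e-08) = 7.4976. pH = pKa + log([A⁻]/[HA]), so log([A⁻]/[HA]) = pH − pKa = 7.05 − 7.4976 = -0.4476. [A⁻]/[HA] = 10^(-0.4476) = 0.357

[A⁻]/[HA] = 0.357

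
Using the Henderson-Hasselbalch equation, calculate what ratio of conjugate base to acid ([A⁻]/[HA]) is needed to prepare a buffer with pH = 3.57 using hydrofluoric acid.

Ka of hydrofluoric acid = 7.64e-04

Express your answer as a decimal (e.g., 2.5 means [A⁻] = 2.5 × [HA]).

pKa = -log(7.64e-04) = 3.1169. pH = pKa + log([A⁻]/[HA]), so log([A⁻]/[HA]) = pH − pKa = 3.57 − 3.1169 = 0.4531. [A⁻]/[HA] = 10^(0.4531) = 2.84

[A⁻]/[HA] = 2.84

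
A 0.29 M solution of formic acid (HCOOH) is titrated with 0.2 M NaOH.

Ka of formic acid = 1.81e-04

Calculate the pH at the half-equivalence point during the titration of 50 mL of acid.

At half-equivalence [HA] = [A⁻], so Henderson-Hasselbalch gives pH = pKa = -log(1.81e-04) = 3.74.

pH = pKa = 3.74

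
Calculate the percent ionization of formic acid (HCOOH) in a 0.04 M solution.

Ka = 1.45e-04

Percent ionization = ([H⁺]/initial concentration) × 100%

Using Ka equilibrium: x² + Ka×x - Ka×C = 0. Solving: [H⁺] = 2.3369e-03. Percent = (2.3369e-03/0.04) × 100

Percent ionization = 5.84%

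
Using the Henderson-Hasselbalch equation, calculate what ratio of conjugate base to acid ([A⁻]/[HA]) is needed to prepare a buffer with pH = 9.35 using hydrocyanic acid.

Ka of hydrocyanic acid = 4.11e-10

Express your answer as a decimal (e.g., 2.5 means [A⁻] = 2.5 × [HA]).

pKa = -log(4.11e-10) = 9.3862. pH = pKa + log([A⁻]/[HA]), so log([A⁻]/[HA]) = pH − pKa = 9.35 − 9.3862 = -0.0362. [A⁻]/[HA] = 10^(-0.0362) = 0.920

[A⁻]/[HA] = 0.920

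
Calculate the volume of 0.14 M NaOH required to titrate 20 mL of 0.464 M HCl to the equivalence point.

At equivalence: moles acid = moles base. moles HCl = 0.464 × 20/1000 = 0.00928 mol. V_base = moles / 0.14 × 1000 = 66.3 mL.

V_{base} = 66.3 mL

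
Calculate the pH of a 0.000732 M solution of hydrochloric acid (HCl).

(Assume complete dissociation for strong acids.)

[H⁺] = 0.000732 M for strong acid. pH = -log[H⁺] = -log(0.000732)

pH = 3.14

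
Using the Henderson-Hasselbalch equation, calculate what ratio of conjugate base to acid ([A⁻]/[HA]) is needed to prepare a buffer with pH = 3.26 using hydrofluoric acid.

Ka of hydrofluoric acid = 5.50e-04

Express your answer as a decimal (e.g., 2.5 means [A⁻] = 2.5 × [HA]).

pKa = -log(5.50e-04) = 3.2596. pH = pKa + log([A⁻]/[HA]), so log([A⁻]/[HA]) = pH − pKa = 3.26 − 3.2596 = 0.0004. [A⁻]/[HA] = 10^(0.0004) = 1.00

[A⁻]/[HA] = 1.00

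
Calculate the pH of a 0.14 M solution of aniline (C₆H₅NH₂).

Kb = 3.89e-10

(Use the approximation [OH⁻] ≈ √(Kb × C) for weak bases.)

[OH⁻] = √(Kb × C) = √(3.89e-10 × 0.14) = 7.3797e-06. pOH = 5.13, pH = 14 - pOH

pH = 8.87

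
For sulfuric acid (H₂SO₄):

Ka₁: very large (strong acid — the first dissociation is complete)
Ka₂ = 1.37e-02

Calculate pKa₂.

pKa₂ = -log(Ka₂) = -log(1.37e-02) = 1.86.

pK_{a2} = 1.86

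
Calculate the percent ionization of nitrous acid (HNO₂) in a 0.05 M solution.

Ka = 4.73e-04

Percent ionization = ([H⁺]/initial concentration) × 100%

Using Ka equilibrium: x² + Ka×x - Ka×C = 0. Solving: [H⁺] = 4.6324e-03. Percent = (4.6324e-03/0.05) × 100

Percent ionization = 9.26%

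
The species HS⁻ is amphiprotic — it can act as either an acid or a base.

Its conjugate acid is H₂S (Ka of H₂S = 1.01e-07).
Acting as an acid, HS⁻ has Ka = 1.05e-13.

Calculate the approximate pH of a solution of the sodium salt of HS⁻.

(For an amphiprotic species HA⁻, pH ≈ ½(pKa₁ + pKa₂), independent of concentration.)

pKa₁ = -log(1.01e-07) = 7.00; pKa₂ = -log(1.05e-13) = 12.98. For an amphiprotic species, pH ≈ ½(pKa₁ + pKa₂) = ½(7.00 + 12.98) = 9.99.

pH = 9.99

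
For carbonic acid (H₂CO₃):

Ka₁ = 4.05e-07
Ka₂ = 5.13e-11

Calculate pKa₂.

pKa₂ = -log(Ka₂) = -log(5.13e-11) = 10.29.

pK_{a2} = 10.29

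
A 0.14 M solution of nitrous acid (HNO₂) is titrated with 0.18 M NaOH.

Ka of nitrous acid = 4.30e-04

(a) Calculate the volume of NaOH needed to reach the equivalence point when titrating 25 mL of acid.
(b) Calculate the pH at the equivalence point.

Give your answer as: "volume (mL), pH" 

moles acid = 0.14 × 25/1000 = 0.0035 mol; V_base = moles/0.18 × 1000 = 19.4 mL. At equivalence only the conjugate base is present: [A⁻] = 0.0035/0.044 = 7.8750e-02 M. Kb = Kw/Ka = 2.33e-11; [OH⁻] = √(Kb × [A⁻]) = 1.3533e-06; pOH = 5.87; pH = 14 - pOH = 8.13.

V = 19.4 mL, pH = 8.13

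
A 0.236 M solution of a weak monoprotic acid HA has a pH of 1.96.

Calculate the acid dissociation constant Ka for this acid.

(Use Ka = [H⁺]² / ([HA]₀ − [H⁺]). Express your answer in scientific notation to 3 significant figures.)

[H⁺] = 10^(−pH) = 10^(−1.96) = 1.096e-02 M. For HA ⇌ H⁺ + A⁻, Ka = [H⁺][A⁻]/[HA] = [H⁺]² / ([HA]₀ − [H⁺]) = (1.096e-02)² / (0.236 − 1.096e-02) = 5.34e-04.

K_a = 5.34e-04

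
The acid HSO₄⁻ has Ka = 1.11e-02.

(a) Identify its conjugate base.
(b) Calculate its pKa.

(a) The conjugate base is formed by removing one H⁺ from HSO₄⁻, giving SO₄²⁻. (b) pKa = -log(Ka) = -log(1.11e-02) = 1.95.

Conjugate base: SO₄²⁻; pK_a = 1.95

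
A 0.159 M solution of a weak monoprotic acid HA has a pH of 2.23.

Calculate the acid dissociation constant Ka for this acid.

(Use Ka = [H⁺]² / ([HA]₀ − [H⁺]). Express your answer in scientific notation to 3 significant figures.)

[H⁺] = 10^(−pH) = 10^(−2.23) = 5.888e-03 M. For HA ⇌ H⁺ + A⁻, Ka = [H⁺][A⁻]/[HA] = [H⁺]² / ([HA]₀ − [H⁺]) = (5.888e-03)² / (0.159 − 5.888e-03) = 2.26e-04.

K_a = 2.26e-04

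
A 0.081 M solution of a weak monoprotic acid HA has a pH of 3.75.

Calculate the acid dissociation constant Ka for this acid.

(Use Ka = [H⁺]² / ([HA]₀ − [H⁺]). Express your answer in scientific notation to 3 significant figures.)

[H⁺] = 10^(−pH) = 10^(−3.75) = 1.778e-04 M. For HA ⇌ H⁺ + A⁻, Ka = [H⁺][A⁻]/[HA] = [H⁺]² / ([HA]₀ − [H⁺]) = (1.778e-04)² / (0.081 − 1.778e-04) = 3.91e-07.

K_a = 3.91e-07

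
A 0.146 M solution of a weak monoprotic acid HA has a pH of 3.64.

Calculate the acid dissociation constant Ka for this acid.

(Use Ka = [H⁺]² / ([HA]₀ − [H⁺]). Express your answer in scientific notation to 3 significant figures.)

[H⁺] = 10^(−pH) = 10^(−3.64) = 2.291e-04 M. For HA ⇌ H⁺ + A⁻, Ka = [H⁺][A⁻]/[HA] = [H⁺]² / ([HA]₀ − [H⁺]) = (2.291e-04)² / (0.146 − 2.291e-04) = 3.60e-07.

K_a = 3.60e-07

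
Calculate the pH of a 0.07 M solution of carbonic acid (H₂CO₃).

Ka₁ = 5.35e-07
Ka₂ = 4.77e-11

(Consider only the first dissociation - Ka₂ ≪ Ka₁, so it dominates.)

First dissociation dominates. From Ka₁ = [H⁺][HA⁻]/[H₂A], x² + Ka₁·x − Ka₁·C = 0 with C = 0.07 M and Ka₁ = 5.35e-07. Solving: [H⁺] = (−Ka₁ + √(Ka₁² + 4·Ka₁·C)) / 2 = 1.9325e-04 M. pH = -log(1.9325e-04) = 3.71.

pH = 3.71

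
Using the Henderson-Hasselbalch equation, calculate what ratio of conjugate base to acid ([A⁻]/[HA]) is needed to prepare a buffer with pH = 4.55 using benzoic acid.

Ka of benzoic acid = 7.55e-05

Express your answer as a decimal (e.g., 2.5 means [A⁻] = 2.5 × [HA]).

pKa = -log(7.55e-05) = 4.1221. pH = pKa + log([A⁻]/[HA]), so log([A⁻]/[HA]) = pH − pKa = 4.55 − 4.1221 = 0.4279. [A⁻]/[HA] = 10^(0.4279) = 2.68

[A⁻]/[HA] = 2.68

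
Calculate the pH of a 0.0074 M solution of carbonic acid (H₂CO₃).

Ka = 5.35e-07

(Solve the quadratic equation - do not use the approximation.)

x² + Ka×x - Ka×C = 0. Using quadratic formula: [H⁺] = 6.2654e-05

pH = 4.20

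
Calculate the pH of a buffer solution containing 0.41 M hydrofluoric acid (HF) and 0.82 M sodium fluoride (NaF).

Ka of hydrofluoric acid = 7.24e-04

pKa = -log(7.24e-04) = 3.14. pH = pKa + log([A⁻]/[HA]) = 3.14 + log(0.82/0.41)

pH = 3.44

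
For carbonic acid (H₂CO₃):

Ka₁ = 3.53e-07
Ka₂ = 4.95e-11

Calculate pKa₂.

pKa₂ = -log(Ka₂) = -log(4.95e-11) = 10.31.

pK_{a2} = 10.31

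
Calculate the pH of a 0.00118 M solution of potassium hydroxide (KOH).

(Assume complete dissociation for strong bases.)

[OH⁻] = 0.00118 M for strong base. pOH = -log[OH⁻] = 2.93, pH = 14 - pOH

pH = 11.07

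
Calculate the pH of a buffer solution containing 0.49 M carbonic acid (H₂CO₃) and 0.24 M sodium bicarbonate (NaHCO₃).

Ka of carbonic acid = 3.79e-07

pKa = -log(3.79e-07) = 6.42. pH = pKa + log([A⁻]/[HA]) = 6.42 + log(0.24/0.49)

pH = 6.11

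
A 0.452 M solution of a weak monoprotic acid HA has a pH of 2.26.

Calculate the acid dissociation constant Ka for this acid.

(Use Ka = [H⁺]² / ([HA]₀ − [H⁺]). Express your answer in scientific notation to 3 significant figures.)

[H⁺] = 10^(−pH) = 10^(−2.26) = 5.495e-03 M. For HA ⇌ H⁺ + A⁻, Ka = [H⁺][A⁻]/[HA] = [H⁺]² / ([HA]₀ − [H⁺]) = (5.495e-03)² / (0.452 − 5.495e-03) = 6.76e-05.

K_a = 6.76e-05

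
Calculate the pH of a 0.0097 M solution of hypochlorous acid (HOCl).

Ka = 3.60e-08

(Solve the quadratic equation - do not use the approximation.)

x² + Ka×x - Ka×C = 0. Using quadratic formula: [H⁺] = 1.8669e-05

pH = 4.73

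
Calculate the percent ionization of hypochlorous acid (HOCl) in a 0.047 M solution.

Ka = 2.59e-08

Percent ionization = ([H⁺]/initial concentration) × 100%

Using Ka equilibrium: x² + Ka×x - Ka×C = 0. Solving: [H⁺] = 3.4877e-05. Percent = (3.4877e-05/0.047) × 100

Percent ionization = 0.0742%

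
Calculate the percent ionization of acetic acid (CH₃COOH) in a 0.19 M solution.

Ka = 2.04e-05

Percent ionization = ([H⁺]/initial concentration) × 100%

Using Ka equilibrium: x² + Ka×x - Ka×C = 0. Solving: [H⁺] = 1.9586e-03. Percent = (1.9586e-03/0.19) × 100

Percent ionization = 1.03%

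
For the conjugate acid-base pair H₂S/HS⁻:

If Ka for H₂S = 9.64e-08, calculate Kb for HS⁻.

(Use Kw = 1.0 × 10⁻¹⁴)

For a conjugate pair Ka × Kb = Kw, so Kb = Kw/Ka = 1.0 × 10⁻¹⁴ / 9.64e-08 = 1.04e-07.

K_b = 1.04e-07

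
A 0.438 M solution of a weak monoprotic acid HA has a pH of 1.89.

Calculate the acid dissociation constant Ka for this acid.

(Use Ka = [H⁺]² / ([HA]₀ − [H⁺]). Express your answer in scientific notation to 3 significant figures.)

[H⁺] = 10^(−pH) = 10^(−1.89) = 1.288e-02 M. For HA ⇌ H⁺ + A⁻, Ka = [H⁺][A⁻]/[HA] = [H⁺]² / ([HA]₀ − [H⁺]) = (1.288e-02)² / (0.438 − 1.288e-02) = 3.90e-04.

K_a = 3.90e-04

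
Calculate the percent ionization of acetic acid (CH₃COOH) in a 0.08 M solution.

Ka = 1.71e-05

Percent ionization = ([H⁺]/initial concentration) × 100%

Using Ka equilibrium: x² + Ka×x - Ka×C = 0. Solving: [H⁺] = 1.1611e-03. Percent = (1.1611e-03/0.08) × 100

Percent ionization = 1.45%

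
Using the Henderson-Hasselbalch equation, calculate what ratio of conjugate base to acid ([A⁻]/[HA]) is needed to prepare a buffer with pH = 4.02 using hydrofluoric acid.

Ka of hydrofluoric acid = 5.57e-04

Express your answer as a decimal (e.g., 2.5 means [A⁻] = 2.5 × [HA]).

pKa = -log(5.57e-04) = 3.2541. pH = pKa + log([A⁻]/[HA]), so log([A⁻]/[HA]) = pH − pKa = 4.02 − 3.2541 = 0.7659. [A⁻]/[HA] = 10^(0.7659) = 5.83

[A⁻]/[HA] = 5.83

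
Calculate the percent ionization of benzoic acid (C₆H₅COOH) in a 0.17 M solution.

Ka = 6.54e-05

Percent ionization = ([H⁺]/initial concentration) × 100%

Using Ka equilibrium: x² + Ka×x - Ka×C = 0. Solving: [H⁺] = 3.3018e-03. Percent = (3.3018e-03/0.17) × 100

Percent ionization = 1.94%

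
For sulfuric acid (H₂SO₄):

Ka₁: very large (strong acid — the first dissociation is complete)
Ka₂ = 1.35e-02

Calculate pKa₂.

pKa₂ = -log(Ka₂) = -log(1.35e-02) = 1.87.

pK_{a2} = 1.87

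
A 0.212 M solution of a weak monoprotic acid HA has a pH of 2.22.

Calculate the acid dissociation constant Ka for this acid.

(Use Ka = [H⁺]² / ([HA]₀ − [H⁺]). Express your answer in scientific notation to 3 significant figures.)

[H⁺] = 10^(−pH) = 10^(−2.22) = 6.026e-03 M. For HA ⇌ H⁺ + A⁻, Ka = [H⁺][A⁻]/[HA] = [H⁺]² / ([HA]₀ − [H⁺]) = (6.026e-03)² / (0.212 − 6.026e-03) = 1.76e-04.

K_a = 1.76e-04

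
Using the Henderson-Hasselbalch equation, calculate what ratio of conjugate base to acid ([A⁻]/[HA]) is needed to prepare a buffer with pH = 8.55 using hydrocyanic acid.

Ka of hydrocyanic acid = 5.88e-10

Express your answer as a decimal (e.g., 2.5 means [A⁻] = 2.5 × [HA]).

pKa = -log(5.88e-10) = 9.2306. pH = pKa + log([A⁻]/[HA]), so log([A⁻]/[HA]) = pH − pKa = 8.55 − 9.2306 = -0.6806. [A⁻]/[HA] = 10^(-0.6806) = 0.209

[A⁻]/[HA] = 0.209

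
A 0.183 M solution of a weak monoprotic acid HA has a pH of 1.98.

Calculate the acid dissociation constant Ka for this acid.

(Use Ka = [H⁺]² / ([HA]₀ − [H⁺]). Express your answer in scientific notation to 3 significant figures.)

[H⁺] = 10^(−pH) = 10^(−1.98) = 1.047e-02 M. For HA ⇌ H⁺ + A⁻, Ka = [H⁺][A⁻]/[HA] = [H⁺]² / ([HA]₀ − [H⁺]) = (1.047e-02)² / (0.183 − 1.047e-02) = 6.36e-04.

K_a = 6.36e-04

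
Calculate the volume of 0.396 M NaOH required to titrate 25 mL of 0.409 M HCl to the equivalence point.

At equivalence: moles acid = moles base. moles HCl = 0.409 × 25/1000 = 0.01022 mol. V_base = moles / 0.396 × 1000 = 25.8 mL.

V_{base} = 25.8 mL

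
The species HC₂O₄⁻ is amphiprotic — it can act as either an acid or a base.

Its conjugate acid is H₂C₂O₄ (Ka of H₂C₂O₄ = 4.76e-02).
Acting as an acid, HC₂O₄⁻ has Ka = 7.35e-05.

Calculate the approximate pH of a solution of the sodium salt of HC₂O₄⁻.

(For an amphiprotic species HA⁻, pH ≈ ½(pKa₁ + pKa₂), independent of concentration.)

pKa₁ = -log(4.76e-02) = 1.32; pKa₂ = -log(7.35e-05) = 4.13. For an amphiprotic species, pH ≈ ½(pKa₁ + pKa₂) = ½(1.32 + 4.13) = 2.73.

pH = 2.73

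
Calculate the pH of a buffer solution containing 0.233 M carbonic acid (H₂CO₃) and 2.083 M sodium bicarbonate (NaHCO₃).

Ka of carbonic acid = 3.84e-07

pKa = -log(3.84e-07) = 6.42. pH = pKa + log([A⁻]/[HA]) = 6.42 + log(2.083/0.233)

pH = 7.37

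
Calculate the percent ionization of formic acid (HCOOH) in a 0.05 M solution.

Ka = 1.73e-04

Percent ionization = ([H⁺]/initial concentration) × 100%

Using Ka equilibrium: x² + Ka×x - Ka×C = 0. Solving: [H⁺] = 2.8559e-03. Percent = (2.8559e-03/0.05) × 100

Percent ionization = 5.71%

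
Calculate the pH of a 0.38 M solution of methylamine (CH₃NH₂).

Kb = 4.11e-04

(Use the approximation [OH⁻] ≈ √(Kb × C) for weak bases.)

[OH⁻] = √(Kb × C) = √(4.11e-04 × 0.38) = 1.2497e-02. pOH = 1.90, pH = 14 - pOH

pH = 12.10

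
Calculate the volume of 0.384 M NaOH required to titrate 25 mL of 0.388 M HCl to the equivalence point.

At equivalence: moles acid = moles base. moles HCl = 0.388 × 25/1000 = 0.0097 mol. V_base = moles / 0.384 × 1000 = 25.3 mL.

V_{base} = 25.3 mL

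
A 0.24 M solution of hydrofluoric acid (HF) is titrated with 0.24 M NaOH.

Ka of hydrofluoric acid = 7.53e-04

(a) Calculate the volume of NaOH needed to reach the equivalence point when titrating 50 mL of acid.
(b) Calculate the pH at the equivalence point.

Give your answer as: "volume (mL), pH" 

moles acid = 0.24 × 50/1000 = 0.012 mol; V_base = moles/0.24 × 1000 = 50.0 mL. At equivalence only the conjugate base is present: [A⁻] = 0.012/0.100 = 1.2000e-01 M. Kb = Kw/Ka = 1.33e-11; [OH⁻] = √(Kb × [A⁻]) = 1.2624e-06; pOH = 5.90; pH = 14 - pOH = 8.10.

V = 50.0 mL, pH = 8.10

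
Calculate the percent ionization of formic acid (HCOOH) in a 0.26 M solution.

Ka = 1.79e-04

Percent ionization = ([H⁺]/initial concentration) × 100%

Using Ka equilibrium: x² + Ka×x - Ka×C = 0. Solving: [H⁺] = 6.7331e-03. Percent = (6.7331e-03/0.26) × 100

Percent ionization = 2.59%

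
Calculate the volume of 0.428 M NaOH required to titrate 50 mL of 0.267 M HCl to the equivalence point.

At equivalence: moles acid = moles base. moles HCl = 0.267 × 50/1000 = 0.01335 mol. V_base = moles / 0.428 × 1000 = 31.2 mL.

V_{base} = 31.2 mL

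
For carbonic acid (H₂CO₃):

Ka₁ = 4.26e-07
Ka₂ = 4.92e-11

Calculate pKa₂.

pKa₂ = -log(Ka₂) = -log(4.92e-11) = 10.31.

pK_{a2} = 10.31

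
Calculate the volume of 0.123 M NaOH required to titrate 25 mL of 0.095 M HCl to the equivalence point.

At equivalence: moles acid = moles base. moles HCl = 0.095 × 25/1000 = 0.002375 mol. V_base = moles / 0.123 × 1000 = 19.3 mL.

V_{base} = 19.3 mL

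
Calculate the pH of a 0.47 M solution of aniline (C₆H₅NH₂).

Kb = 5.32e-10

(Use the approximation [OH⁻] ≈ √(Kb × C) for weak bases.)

[OH⁻] = √(Kb × C) = √(5.32e-10 × 0.47) = 1.5813e-05. pOH = 4.80, pH = 14 - pOH

pH = 9.20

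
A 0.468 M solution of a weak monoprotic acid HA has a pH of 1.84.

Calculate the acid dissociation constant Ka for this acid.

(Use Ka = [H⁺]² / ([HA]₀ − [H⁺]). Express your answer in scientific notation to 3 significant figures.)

[H⁺] = 10^(−pH) = 10^(−1.84) = 1.445e-02 M. For HA ⇌ H⁺ + A⁻, Ka = [H⁺][A⁻]/[HA] = [H⁺]² / ([HA]₀ − [H⁺]) = (1.445e-02)² / (0.468 − 1.445e-02) = 4.61e-04.

K_a = 4.61e-04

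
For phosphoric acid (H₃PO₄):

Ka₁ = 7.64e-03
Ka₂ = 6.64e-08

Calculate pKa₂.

pKa₂ = -log(Ka₂) = -log(6.64e-08) = 7.18.

pK_{a2} = 7.18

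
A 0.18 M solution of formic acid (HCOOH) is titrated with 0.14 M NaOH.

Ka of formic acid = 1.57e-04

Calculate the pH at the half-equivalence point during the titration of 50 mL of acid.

At half-equivalence [HA] = [A⁻], so Henderson-Hasselbalch gives pH = pKa = -log(1.57e-04) = 3.80.

pH = pKa = 3.80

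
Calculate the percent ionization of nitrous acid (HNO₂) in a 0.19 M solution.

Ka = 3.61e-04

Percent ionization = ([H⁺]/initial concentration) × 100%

Using Ka equilibrium: x² + Ka×x - Ka×C = 0. Solving: [H⁺] = 8.1034e-03. Percent = (8.1034e-03/0.19) × 100

Percent ionization = 4.26%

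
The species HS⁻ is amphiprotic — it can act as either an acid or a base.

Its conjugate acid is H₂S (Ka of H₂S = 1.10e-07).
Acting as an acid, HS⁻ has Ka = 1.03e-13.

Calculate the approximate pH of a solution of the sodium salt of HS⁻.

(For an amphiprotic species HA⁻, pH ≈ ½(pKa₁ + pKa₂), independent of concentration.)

pKa₁ = -log(1.10e-07) = 6.96; pKa₂ = -log(1.03e-13) = 12.99. For an amphiprotic species, pH ≈ ½(pKa₁ + pKa₂) = ½(6.96 + 12.99) = 9.97.

pH = 9.97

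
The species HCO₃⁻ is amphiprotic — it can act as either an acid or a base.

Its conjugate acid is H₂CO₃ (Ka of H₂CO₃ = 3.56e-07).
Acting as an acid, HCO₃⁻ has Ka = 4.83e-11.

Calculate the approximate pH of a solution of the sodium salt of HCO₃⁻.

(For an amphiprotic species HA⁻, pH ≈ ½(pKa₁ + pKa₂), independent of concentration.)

pKa₁ = -log(3.56e-07) = 6.45; pKa₂ = -log(4.83e-11) = 10.32. For an amphiprotic species, pH ≈ ½(pKa₁ + pKa₂) = ½(6.45 + 10.32) = 8.38.

pH = 8.38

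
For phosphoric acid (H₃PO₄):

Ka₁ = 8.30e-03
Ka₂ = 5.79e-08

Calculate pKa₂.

pKa₂ = -log(Ka₂) = -log(5.79e-08) = 7.24.

pK_{a2} = 7.24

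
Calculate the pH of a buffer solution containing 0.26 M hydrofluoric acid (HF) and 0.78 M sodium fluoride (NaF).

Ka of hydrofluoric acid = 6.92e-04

pKa = -log(6.92e-04) = 3.16. pH = pKa + log([A⁻]/[HA]) = 3.16 + log(0.78/0.26)

pH = 3.64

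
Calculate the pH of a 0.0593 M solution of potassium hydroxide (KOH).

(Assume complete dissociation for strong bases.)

[OH⁻] = 0.0593 M for strong base. pOH = -log[OH⁻] = 1.23, pH = 14 - pOH

pH = 12.77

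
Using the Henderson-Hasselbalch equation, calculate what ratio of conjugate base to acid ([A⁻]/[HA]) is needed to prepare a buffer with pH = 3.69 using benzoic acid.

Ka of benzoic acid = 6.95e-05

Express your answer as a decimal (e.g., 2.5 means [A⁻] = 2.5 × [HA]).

pKa = -log(6.95e-05) = 4.1580. pH = pKa + log([A⁻]/[HA]), so log([A⁻]/[HA]) = pH − pKa = 3.69 − 4.1580 = -0.4680. [A⁻]/[HA] = 10^(-0.4680) = 0.340

[A⁻]/[HA] = 0.340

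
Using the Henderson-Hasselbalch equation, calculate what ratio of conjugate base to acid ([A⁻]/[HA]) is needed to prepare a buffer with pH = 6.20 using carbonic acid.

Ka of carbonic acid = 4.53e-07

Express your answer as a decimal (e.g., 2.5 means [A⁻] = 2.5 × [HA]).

pKa = -log(4.53e-07) = 6.3439. pH = pKa + log([A⁻]/[HA]), so log([A⁻]/[HA]) = pH − pKa = 6.20 − 6.3439 = -0.1439. [A⁻]/[HA] = 10^(-0.1439) = 0.718

[A⁻]/[HA] = 0.718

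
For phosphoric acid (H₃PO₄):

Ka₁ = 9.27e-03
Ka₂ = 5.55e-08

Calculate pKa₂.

pKa₂ = -log(Ka₂) = -log(5.55e-08) = 7.26.

pK_{a2} = 7.26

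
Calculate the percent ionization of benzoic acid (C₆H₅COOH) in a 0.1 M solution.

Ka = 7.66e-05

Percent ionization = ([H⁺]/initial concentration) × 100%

Using Ka equilibrium: x² + Ka×x - Ka×C = 0. Solving: [H⁺] = 2.7296e-03. Percent = (2.7296e-03/0.1) × 100

Percent ionization = 2.73%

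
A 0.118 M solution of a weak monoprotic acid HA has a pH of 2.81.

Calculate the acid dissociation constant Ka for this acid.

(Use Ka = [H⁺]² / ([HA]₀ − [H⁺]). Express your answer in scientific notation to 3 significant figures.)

[H⁺] = 10^(−pH) = 10^(−2.81) = 1.549e-03 M. For HA ⇌ H⁺ + A⁻, Ka = [H⁺][A⁻]/[HA] = [H⁺]² / ([HA]₀ − [H⁺]) = (1.549e-03)² / (0.118 − 1.549e-03) = 2.06e-05.

K_a = 2.06e-05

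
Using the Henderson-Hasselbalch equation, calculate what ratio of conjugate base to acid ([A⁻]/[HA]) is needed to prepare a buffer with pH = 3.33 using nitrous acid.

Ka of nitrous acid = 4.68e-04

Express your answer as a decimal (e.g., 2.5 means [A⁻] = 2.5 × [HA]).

pKa = -log(4.68e-04) = 3.3298. pH = pKa + log([A⁻]/[HA]), so log([A⁻]/[HA]) = pH − pKa = 3.33 − 3.3298 = 0.0002. [A⁻]/[HA] = 10^(0.0002) = 1.00

[A⁻]/[HA] = 1.00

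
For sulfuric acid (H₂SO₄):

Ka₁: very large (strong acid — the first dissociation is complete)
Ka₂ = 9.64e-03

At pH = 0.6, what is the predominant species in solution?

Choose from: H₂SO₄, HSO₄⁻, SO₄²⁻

The first dissociation is complete, so H₂SO₄ itself is never the predominant species in water; pKa₂ = -log(9.64e-03) = 2.02. For a polyprotic acid the predominant species crosses at each pKa: below pKa_n the protonated form dominates, above it the deprotonated form does. At pH = 0.6, the predominant species is HSO₄⁻.

HSO₄⁻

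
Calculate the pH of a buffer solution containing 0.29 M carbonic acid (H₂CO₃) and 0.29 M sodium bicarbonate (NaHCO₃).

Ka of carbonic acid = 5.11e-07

pKa = -log(5.11e-07) = 6.29. pH = pKa + log([A⁻]/[HA]) = 6.29 + log(0.29/0.29)

pH = 6.29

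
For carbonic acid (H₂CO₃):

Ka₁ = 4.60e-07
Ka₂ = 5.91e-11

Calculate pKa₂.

pKa₂ = -log(Ka₂) = -log(5.91e-11) = 10.23.

pK_{a2} = 10.23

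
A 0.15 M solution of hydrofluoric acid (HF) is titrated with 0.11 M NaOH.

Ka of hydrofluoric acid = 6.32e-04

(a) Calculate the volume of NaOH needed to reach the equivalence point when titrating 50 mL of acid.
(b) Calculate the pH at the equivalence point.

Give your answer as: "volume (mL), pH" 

moles acid = 0.15 × 50/1000 = 0.0075 mol; V_base = moles/0.11 × 1000 = 68.2 mL. At equivalence only the conjugate base is present: [A⁻] = 0.0075/0.118 = 6.3462e-02 M. Kb = Kw/Ka = 1.58e-11; [OH⁻] = √(Kb × [A⁻]) = 1.0021e-06; pOH = 6.00; pH = 14 - pOH = 8.00.

V = 68.2 mL, pH = 8.00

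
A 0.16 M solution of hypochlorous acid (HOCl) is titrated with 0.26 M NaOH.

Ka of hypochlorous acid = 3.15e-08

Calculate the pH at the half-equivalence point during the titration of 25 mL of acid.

At half-equivalence [HA] = [A⁻], so Henderson-Hasselbalch gives pH = pKa = -log(3.15e-08) = 7.50.

pH = pKa = 7.50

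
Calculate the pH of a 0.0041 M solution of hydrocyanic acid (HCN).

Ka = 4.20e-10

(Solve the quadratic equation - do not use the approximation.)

x² + Ka×x - Ka×C = 0. Using quadratic formula: [H⁺] = 1.3120e-06

pH = 5.88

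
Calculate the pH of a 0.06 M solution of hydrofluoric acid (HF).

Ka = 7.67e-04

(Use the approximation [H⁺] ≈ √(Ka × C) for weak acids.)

[H⁺] = √(Ka × C) = √(7.67e-04 × 0.06) = 6.7838e-03. pH = -log(6.7838e-03)

pH = 2.17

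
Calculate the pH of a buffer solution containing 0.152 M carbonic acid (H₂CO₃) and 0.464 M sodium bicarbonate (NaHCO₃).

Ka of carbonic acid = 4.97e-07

pKa = -log(4.97e-07) = 6.30. pH = pKa + log([A⁻]/[HA]) = 6.30 + log(0.464/0.152)

pH = 6.79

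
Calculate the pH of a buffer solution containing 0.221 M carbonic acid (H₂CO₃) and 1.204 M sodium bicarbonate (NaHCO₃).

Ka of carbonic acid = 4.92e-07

pKa = -log(4.92e-07) = 6.31. pH = pKa + log([A⁻]/[HA]) = 6.31 + log(1.204/0.221)

pH = 7.04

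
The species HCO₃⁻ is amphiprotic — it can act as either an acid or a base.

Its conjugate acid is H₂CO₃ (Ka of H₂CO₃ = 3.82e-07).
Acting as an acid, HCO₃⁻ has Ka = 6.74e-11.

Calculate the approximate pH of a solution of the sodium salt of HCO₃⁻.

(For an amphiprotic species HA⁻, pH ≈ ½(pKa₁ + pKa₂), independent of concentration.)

pKa₁ = -log(3.82e-07) = 6.42; pKa₂ = -log(6.74e-11) = 10.17. For an amphiprotic species, pH ≈ ½(pKa₁ + pKa₂) = ½(6.42 + 10.17) = 8.29.

pH = 8.29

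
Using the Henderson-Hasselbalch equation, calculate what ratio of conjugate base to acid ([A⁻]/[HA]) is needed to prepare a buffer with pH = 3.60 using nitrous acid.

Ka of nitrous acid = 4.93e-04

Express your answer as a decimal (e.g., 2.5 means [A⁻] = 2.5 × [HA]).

pKa = -log(4.93e-04) = 3.3072. pH = pKa + log([A⁻]/[HA]), so log([A⁻]/[HA]) = pH − pKa = 3.60 − 3.3072 = 0.2928. [A⁻]/[HA] = 10^(0.2928) = 1.96

[A⁻]/[HA] = 1.96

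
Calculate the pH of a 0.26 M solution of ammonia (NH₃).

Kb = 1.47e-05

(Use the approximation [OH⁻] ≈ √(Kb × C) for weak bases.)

[OH⁻] = √(Kb × C) = √(1.47e-05 × 0.26) = 1.9550e-03. pOH = 2.71, pH = 14 - pOH

pH = 11.29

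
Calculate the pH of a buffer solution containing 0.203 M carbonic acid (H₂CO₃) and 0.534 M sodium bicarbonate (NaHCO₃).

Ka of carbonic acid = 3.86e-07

pKa = -log(3.86e-07) = 6.41. pH = pKa + log([A⁻]/[HA]) = 6.41 + log(0.534/0.203)

pH = 6.83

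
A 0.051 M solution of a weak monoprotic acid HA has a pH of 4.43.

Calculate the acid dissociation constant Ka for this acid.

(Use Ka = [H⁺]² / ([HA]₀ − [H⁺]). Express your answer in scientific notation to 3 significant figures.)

[H⁺] = 10^(−pH) = 10^(−4.43) = 3.715e-05 M. For HA ⇌ H⁺ + A⁻, Ka = [H⁺][A⁻]/[HA] = [H⁺]² / ([HA]₀ − [H⁺]) = (3.715e-05)² / (0.051 − 3.715e-05) = 2.71e-08.

K_a = 2.71e-08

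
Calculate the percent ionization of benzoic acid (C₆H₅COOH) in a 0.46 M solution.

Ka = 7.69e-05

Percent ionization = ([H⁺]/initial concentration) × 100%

Using Ka equilibrium: x² + Ka×x - Ka×C = 0. Solving: [H⁺] = 5.9093e-03. Percent = (5.9093e-03/0.46) × 100

Percent ionization = 1.28%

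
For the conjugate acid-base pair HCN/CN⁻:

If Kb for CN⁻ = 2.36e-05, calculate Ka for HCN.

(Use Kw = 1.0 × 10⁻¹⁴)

For a conjugate pair Ka × Kb = Kw, so Ka = Kw/Kb = 1.0 × 10⁻¹⁴ / 2.36e-05 = 4.24e-10.

K_a = 4.24e-10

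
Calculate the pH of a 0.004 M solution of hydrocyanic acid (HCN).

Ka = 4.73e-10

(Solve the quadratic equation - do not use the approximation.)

x² + Ka×x - Ka×C = 0. Using quadratic formula: [H⁺] = 1.3753e-06

pH = 5.86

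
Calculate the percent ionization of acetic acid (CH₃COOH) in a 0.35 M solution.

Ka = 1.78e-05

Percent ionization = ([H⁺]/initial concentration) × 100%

Using Ka equilibrium: x² + Ka×x - Ka×C = 0. Solving: [H⁺] = 2.4871e-03. Percent = (2.4871e-03/0.35) × 100

Percent ionization = 0.711%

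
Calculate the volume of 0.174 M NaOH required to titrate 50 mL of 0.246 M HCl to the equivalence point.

At equivalence: moles acid = moles base. moles HCl = 0.246 × 50/1000 = 0.0123 mol. V_base = moles / 0.174 × 1000 = 70.7 mL.

V_{base} = 70.7 mL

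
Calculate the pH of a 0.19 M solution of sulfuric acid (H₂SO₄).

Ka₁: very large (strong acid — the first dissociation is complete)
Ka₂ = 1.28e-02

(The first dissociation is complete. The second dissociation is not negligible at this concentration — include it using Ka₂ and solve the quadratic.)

First dissociation is complete: [H⁺]₀ = [HSO₄⁻]₀ = C = 0.19 M. Second dissociation HSO₄⁻ ⇌ H⁺ + SO₄²⁻: let x = [SO₄²⁻]. Ka₂ = (C + x)·x / (C − x) = 1.28e-02 → x² + (C + Ka₂)·x − Ka₂·C = 0 → x² + 0.20280·x − 2.432e-03 = 0. x = (−0.20280 + √(0.20280² + 4 × 2.432e-03)) / 2 = 1.1356e-02 M. [H⁺] = C + x = 0.19 + 1.1356e-02 = 2.0136e-01 M. pH = -log(2.0136e-01) = 0.70.

pH = 0.70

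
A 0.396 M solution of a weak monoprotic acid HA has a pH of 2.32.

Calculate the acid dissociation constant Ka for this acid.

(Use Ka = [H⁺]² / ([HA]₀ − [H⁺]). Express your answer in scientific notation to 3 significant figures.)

[H⁺] = 10^(−pH) = 10^(−2.32) = 4.786e-03 M. For HA ⇌ H⁺ + A⁻, Ka = [H⁺][A⁻]/[HA] = [H⁺]² / ([HA]₀ − [H⁺]) = (4.786e-03)² / (0.396 − 4.786e-03) = 5.86e-05.

K_a = 5.86e-05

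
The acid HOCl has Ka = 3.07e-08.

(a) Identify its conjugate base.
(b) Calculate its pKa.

(a) The conjugate base is formed by removing one H⁺ from HOCl, giving OCl⁻. (b) pKa = -log(Ka) = -log(3.07e-08) = 7.51.

Conjugate base: OCl⁻; pK_a = 7.51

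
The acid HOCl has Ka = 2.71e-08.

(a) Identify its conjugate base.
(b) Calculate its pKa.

(a) The conjugate base is formed by removing one H⁺ from HOCl, giving OCl⁻. (b) pKa = -log(Ka) = -log(2.71e-08) = 7.57.

Conjugate base: OCl⁻; pK_a = 7.57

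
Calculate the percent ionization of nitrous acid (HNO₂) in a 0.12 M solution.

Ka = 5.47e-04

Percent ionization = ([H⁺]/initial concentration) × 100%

Using Ka equilibrium: x² + Ka×x - Ka×C = 0. Solving: [H⁺] = 7.8330e-03. Percent = (7.8330e-03/0.12) × 100

Percent ionization = 6.53%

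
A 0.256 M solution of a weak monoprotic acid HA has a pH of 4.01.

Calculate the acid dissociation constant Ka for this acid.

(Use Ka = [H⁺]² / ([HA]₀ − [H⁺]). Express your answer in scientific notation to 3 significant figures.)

[H⁺] = 10^(−pH) = 10^(−4.01) = 9.772e-05 M. For HA ⇌ H⁺ + A⁻, Ka = [H⁺][A⁻]/[HA] = [H⁺]² / ([HA]₀ − [H⁺]) = (9.772e-05)² / (0.256 − 9.772e-05) = 3.73e-08.

K_a = 3.73e-08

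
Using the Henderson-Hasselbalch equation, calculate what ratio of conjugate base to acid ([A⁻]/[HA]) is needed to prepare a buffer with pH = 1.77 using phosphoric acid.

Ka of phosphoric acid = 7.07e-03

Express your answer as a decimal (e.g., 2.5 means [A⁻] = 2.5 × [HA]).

pKa = -log(7.07e-03) = 2.1506. pH = pKa + log([A⁻]/[HA]), so log([A⁻]/[HA]) = pH − pKa = 1.77 − 2.1506 = -0.3806. [A⁻]/[HA] = 10^(-0.3806) = 0.416

[A⁻]/[HA] = 0.416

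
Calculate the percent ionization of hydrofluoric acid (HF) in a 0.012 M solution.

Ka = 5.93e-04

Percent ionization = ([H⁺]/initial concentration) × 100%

Using Ka equilibrium: x² + Ka×x - Ka×C = 0. Solving: [H⁺] = 2.3875e-03. Percent = (2.3875e-03/0.012) × 100

Percent ionization = 19.9%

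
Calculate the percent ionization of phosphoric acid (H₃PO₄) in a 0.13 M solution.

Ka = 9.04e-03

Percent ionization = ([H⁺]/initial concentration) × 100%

Using Ka equilibrium: x² + Ka×x - Ka×C = 0. Solving: [H⁺] = 3.0058e-02. Percent = (3.0058e-02/0.13) × 100

Percent ionization = 23.1%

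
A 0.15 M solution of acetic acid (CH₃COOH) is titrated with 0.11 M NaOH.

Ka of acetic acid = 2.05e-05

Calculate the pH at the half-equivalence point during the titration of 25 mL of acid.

At half-equivalence [HA] = [A⁻], so Henderson-Hasselbalch gives pH = pKa = -log(2.05e-05) = 4.69.

pH = pKa = 4.69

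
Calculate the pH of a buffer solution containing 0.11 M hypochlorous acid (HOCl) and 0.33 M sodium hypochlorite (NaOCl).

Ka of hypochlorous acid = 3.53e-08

pKa = -log(3.53e-08) = 7.45. pH = pKa + log([A⁻]/[HA]) = 7.45 + log(0.33/0.11)

pH = 7.93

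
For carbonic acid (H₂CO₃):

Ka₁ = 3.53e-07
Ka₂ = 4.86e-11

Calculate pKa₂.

pKa₂ = -log(Ka₂) = -log(4.86e-11) = 10.31.

pK_{a2} = 10.31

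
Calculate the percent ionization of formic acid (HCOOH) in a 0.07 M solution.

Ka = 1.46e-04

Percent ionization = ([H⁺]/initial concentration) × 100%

Using Ka equilibrium: x² + Ka×x - Ka×C = 0. Solving: [H⁺] = 3.1247e-03. Percent = (3.1247e-03/0.07) × 100

Percent ionization = 4.46%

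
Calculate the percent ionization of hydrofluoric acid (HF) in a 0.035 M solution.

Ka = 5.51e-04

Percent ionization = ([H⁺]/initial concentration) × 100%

Using Ka equilibrium: x² + Ka×x - Ka×C = 0. Solving: [H⁺] = 4.1246e-03. Percent = (4.1246e-03/0.035) × 100

Percent ionization = 11.8%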